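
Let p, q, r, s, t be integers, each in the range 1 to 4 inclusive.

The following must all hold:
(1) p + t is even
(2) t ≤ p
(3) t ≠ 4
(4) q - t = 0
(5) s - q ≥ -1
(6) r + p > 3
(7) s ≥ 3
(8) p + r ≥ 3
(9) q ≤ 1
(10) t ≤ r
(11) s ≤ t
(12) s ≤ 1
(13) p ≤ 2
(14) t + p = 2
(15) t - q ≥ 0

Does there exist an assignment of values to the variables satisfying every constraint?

From constraints 7 and 11: t ≥ s and s ≥ 3, so t ≥ 3. From constraints 2 and 13: t ≤ p and p ≤ 2, so t ≤ 2. But 2 < 3, so no value of t works.

Unsatisfiable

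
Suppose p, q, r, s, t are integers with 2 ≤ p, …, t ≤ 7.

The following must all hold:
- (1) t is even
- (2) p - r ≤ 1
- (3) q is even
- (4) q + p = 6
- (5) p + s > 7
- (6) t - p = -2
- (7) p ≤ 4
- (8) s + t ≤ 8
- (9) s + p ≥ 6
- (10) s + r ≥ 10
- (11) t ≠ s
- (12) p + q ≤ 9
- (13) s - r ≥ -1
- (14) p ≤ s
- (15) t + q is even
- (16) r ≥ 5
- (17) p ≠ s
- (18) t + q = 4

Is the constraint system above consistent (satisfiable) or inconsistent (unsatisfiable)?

Satisfiable

Try p = 4, q = 2, r = 5, s = 5, t = 2.
Check constraint 2: p - r = -1; constraint 4: q + p = 6. The remaining constraints are straightforward to verify.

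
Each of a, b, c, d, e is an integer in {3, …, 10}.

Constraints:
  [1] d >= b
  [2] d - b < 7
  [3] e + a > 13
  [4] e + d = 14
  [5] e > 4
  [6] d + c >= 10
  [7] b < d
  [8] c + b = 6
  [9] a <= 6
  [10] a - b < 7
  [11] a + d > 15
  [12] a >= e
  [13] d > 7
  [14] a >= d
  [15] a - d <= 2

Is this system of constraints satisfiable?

From constraint 13: d ≥ 8. From constraints 9 and 14: d ≤ a and a ≤ 6, so d ≤ 6. But 6 < 8, so no value of d works.

Unsatisfiable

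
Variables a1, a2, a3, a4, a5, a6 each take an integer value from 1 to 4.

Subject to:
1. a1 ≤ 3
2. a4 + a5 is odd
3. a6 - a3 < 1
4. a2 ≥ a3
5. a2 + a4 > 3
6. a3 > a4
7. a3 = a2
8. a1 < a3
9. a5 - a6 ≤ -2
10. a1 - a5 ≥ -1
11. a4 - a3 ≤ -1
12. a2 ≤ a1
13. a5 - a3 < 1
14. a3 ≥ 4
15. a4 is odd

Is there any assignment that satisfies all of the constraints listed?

Unsatisfiable

From constraints 4 and 14: a2 ≥ a3 and a3 ≥ 4, so a2 ≥ 4. From constraints 1 and 12: a2 ≤ a1 and a1 ≤ 3, so a2 ≤ 3. But 3 < 4, so no value of a2 works.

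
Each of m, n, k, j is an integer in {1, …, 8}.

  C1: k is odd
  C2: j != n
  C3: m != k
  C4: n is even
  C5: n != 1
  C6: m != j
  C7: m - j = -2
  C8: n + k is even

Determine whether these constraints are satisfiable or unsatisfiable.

Constraint 4 makes n even and constraint 1 makes k odd, so n + k must be odd. Constraint 8 says n + k is even — contradiction.

Unsatisfiable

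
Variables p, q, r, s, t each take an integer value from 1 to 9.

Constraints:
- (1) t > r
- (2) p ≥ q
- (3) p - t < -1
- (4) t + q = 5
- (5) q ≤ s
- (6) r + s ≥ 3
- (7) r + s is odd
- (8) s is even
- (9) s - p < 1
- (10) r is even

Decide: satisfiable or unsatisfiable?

Constraint 10 makes r even and constraint 8 makes s even, so r + s must be even. Constraint 7 says r + s is odd — contradiction.

Unsatisfiable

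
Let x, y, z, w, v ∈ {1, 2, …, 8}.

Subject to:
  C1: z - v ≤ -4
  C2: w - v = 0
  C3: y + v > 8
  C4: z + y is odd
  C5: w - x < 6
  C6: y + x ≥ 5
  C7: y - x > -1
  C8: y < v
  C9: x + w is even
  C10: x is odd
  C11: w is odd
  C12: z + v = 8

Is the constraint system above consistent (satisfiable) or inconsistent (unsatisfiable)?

One satisfying assignment is x = 3, y = 4, z = 1, w = 7, v = 7.
For the less obvious constraints — constraint 1: z - v = -6; constraint 2: w - v = 0 — and the others hold by inspection.

Satisfiable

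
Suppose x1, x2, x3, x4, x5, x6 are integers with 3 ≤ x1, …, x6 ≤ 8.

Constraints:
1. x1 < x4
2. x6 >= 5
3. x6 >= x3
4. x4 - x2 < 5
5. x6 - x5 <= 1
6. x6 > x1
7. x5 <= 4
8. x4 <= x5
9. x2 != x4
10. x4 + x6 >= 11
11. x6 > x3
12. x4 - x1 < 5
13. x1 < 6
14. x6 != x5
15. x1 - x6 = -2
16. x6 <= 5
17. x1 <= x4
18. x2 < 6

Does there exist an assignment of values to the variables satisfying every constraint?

From constraints 7 and 8: x4 ≤ x5 ≤ 4. From constraint 16: x6 ≤ 5. Hence x4 + x6 ≤ 9. But constraint 10 requires x4 + x6 ≥ 11, and 11 > 9. Contradiction.

Unsatisfiable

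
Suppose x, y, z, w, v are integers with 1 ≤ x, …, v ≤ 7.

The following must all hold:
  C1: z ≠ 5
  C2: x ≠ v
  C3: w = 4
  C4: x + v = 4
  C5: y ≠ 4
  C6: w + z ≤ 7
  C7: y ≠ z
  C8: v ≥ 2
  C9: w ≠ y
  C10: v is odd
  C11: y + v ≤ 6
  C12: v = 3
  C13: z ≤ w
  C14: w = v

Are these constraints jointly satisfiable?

Constraint 3 fixes w = 4 and constraint 12 fixes v = 3, but constraint 14 requires w = v. Since 4 ≠ 3, contradiction.

Unsatisfiable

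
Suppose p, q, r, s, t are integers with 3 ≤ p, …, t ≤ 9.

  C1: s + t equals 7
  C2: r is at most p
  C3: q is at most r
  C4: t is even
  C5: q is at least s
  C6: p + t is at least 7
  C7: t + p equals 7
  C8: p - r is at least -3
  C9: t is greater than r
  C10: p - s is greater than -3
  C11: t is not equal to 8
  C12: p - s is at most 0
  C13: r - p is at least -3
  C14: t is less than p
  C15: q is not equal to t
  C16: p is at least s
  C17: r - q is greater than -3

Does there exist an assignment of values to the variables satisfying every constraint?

Unsatisfiable

Constraints 3, 5, 9, 12, and 14 give q ≤ r, r < t, t < p, p ≤ s, s ≤ q. Chaining: q ≤ r < t < p ≤ s ≤ q, which forces q < q — impossible.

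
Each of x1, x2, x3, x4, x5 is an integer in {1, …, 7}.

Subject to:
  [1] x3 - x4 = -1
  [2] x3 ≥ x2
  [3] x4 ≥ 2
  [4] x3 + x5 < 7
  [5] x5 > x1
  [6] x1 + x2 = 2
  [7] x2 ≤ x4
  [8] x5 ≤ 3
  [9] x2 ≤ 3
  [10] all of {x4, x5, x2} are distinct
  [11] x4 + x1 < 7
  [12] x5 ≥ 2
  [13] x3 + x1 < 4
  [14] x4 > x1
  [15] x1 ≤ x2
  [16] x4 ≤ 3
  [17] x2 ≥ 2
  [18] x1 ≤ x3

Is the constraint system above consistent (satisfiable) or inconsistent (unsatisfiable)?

Constraints 3, 8, 9, 12, 16, and 17 confine each of x4, x5, x2 to the 2 values {2, 3}.
Constraint 10 requires all 3 of them to be distinct, but only 2 values are available — impossible by the pigeonhole principle.

Unsatisfiable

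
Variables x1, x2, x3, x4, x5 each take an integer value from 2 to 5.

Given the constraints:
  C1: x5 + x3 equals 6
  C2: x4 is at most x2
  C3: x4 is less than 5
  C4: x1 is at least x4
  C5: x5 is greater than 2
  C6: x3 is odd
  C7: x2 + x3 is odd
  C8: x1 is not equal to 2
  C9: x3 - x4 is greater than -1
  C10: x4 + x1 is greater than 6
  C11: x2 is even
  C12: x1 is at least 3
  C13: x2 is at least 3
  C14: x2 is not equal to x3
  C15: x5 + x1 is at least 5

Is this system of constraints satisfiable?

Try x1 = 5, x2 = 4, x3 = 3, x4 = 2, x5 = 3.
Check constraint 1: x5 + x3 = 6; constraint 9: x3 - x4 = 1. The remaining constraints are straightforward to verify.

Satisfiable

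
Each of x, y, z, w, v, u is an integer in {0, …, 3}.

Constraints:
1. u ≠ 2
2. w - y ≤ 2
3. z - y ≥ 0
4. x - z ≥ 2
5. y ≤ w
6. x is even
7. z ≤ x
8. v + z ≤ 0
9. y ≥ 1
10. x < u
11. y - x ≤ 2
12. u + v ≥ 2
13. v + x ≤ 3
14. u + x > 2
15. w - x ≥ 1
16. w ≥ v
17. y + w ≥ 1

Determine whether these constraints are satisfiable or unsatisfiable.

Constraints 2, 3, 4, and 15 give z − y ≥ 0, y − w ≥ -2, w − x ≥ 1, x − z ≥ 2.
Adding all 4 inequalities: the left sides telescope to 0, and the right sides sum to 0 + (-2) + 1 + 2 = 1. So 0 ≥ 1, which is false.

Unsatisfiable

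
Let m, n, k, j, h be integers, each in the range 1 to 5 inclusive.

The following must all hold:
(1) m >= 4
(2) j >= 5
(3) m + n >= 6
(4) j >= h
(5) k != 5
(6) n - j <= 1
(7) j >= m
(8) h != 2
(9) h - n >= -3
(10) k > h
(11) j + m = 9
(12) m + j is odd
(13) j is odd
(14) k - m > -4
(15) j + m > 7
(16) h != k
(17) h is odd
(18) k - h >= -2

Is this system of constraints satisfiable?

Try m = 4, n = 4, k = 2, j = 5, h = 1.
Check constraint 3: m + n = 8; constraint 6: n - j = -1; constraint 9: h - n = -3. The remaining constraints are straightforward to verify.

Satisfiable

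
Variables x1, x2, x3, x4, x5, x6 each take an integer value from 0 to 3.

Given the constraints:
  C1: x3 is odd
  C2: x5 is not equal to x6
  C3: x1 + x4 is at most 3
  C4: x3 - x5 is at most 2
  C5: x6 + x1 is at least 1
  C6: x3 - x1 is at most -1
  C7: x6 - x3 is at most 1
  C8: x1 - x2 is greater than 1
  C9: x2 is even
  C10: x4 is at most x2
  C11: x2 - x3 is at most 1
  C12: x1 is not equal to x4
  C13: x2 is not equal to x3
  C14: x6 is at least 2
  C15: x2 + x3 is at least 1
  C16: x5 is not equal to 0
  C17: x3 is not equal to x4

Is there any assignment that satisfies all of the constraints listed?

Take x1 = 2, x2 = 0, x3 = 1, x4 = 0, x5 = 1, x6 = 2. Then constraint 3: x1 + x4 = 2; constraint 4: x3 - x5 = 0; constraint 5: x6 + x1 = 4, and every other listed constraint is also met.

Satisfiable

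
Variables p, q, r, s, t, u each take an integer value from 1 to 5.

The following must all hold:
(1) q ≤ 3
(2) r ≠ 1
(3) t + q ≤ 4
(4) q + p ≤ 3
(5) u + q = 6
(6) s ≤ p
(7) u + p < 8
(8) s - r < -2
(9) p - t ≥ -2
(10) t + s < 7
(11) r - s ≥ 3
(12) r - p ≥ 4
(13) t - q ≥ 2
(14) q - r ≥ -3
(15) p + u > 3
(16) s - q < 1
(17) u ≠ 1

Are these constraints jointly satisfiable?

Unsatisfiable

Constraints 9, 12, 13, and 14 give p − t ≥ -2, t − q ≥ 2, q − r ≥ -3, r − p ≥ 4.
Adding all 4 inequalities: the left sides telescope to 0, and the right sides sum to (-2) + 2 + (-3) + 4 = 1. So 0 ≥ 1, which is false.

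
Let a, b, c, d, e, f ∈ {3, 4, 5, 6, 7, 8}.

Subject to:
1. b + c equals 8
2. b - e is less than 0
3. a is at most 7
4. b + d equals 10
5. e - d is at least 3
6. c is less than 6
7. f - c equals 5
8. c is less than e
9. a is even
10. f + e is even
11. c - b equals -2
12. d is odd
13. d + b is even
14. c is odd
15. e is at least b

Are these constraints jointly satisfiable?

Satisfiable

One satisfying assignment is a = 4, b = 5, c = 3, d = 5, e = 8, f = 8.
For the less obvious constraints — constraint 1: b + c = 8; constraint 2: b - e = -3 — and the others hold by inspection.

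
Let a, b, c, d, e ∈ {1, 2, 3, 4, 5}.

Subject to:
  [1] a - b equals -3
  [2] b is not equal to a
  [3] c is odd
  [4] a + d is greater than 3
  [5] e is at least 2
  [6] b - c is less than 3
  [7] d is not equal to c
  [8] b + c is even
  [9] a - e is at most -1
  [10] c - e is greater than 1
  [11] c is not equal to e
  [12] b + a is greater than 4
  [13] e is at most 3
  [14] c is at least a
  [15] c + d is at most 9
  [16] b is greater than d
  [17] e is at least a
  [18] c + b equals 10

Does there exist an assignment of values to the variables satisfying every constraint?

Take a = 2, b = 5, c = 5, d = 4, e = 3. Then constraint 1: a - b = -3; constraint 4: a + d = 6, and every other listed constraint is also met.

Satisfiable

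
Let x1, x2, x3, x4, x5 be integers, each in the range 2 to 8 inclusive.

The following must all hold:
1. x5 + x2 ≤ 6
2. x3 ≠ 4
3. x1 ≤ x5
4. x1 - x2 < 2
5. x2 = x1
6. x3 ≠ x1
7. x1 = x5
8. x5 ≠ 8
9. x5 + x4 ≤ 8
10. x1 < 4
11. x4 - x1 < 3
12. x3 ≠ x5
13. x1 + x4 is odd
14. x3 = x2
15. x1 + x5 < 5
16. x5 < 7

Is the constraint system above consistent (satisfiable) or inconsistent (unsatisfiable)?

Unsatisfiable

From constraints 5, 7, and 14, x3 = x2 = x1 = x5, so x3 = x5. But constraint 12 says x3 ≠ x5. Contradiction.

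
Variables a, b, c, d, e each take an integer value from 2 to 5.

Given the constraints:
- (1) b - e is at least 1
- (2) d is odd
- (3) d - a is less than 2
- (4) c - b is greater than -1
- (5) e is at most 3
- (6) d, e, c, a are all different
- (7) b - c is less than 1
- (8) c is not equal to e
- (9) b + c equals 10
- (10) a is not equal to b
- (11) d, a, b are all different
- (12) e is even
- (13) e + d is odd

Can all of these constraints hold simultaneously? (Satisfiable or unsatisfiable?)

Satisfiable

The assignment a = 4, b = 5, c = 5, d = 3, e = 2 works:
  constraint 1 holds since b - e = 3.
  constraint 3 holds since d - a = -1.
The rest check out directly.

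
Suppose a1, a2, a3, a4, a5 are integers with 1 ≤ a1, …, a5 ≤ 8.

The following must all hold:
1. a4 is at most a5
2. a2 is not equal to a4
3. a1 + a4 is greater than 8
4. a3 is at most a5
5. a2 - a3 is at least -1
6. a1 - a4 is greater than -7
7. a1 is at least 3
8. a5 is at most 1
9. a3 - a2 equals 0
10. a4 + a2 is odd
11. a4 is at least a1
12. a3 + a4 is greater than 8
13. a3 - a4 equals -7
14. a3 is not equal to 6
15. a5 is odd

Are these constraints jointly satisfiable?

Unsatisfiable

From constraints 7 and 11: a4 ≥ a1 and a1 ≥ 3, so a4 ≥ 3. From constraints 1 and 8: a4 ≤ a5 and a5 ≤ 1, so a4 ≤ 1. But 1 < 3, so no value of a4 works.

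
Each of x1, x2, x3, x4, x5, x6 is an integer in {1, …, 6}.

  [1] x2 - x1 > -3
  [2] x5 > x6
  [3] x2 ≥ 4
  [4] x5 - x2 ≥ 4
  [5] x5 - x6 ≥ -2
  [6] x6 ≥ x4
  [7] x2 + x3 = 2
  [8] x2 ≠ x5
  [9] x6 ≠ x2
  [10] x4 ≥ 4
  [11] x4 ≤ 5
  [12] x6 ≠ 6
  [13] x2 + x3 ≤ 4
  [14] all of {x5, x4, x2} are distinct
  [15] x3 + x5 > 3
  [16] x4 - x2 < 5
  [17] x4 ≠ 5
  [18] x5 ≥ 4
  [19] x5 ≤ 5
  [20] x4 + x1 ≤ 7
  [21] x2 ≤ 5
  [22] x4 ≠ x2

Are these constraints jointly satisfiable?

Constraints 3, 10, 11, 18, 19, and 21 confine each of x5, x4, x2 to the 2 values {4, 5}.
Constraint 14 requires all 3 of them to be distinct, but only 2 values are available — impossible by the pigeonhole principle.

Unsatisfiable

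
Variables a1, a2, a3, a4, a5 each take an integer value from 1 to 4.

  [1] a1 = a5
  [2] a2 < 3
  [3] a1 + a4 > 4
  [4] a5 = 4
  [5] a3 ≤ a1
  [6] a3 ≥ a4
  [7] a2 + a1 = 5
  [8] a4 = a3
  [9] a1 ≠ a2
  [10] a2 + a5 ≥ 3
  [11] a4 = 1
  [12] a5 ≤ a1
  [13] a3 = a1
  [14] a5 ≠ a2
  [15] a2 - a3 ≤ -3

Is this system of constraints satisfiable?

Constraint 11 fixes a4 = 1 and constraint 4 fixes a5 = 4. Constraints 1, 8, and 13 give a4 = a3 = a1 = a5, so a4 = a5. But 1 ≠ 4 — contradiction.

Unsatisfiable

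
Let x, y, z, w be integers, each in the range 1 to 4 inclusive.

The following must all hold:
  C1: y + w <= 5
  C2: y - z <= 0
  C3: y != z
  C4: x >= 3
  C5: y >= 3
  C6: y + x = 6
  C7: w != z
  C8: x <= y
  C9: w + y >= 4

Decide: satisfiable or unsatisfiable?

Satisfiable

Setting (x, y, z, w) = (3, 3, 4, 1) satisfies everything: constraint 1: y + w = 4; constraint 2: y - z = -1; constraint 6: y + x = 6, and the others follow.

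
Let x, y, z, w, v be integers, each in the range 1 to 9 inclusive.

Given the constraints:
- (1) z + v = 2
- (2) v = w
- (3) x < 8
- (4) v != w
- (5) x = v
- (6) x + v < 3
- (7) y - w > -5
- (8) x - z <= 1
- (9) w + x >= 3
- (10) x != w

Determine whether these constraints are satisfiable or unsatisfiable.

From constraints 2 and 5, x = v = w, so x = w. But constraint 10 says x ≠ w. Contradiction.

Unsatisfiable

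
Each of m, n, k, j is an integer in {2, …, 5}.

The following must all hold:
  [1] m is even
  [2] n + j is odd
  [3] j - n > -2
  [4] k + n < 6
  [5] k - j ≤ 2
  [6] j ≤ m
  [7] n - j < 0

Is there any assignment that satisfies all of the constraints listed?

The assignment m = 4, n = 2, k = 2, j = 3 works:
  constraint 3 holds since j - n = 1.
  constraint 4 holds since k + n = 4.
The rest check out directly.

Satisfiable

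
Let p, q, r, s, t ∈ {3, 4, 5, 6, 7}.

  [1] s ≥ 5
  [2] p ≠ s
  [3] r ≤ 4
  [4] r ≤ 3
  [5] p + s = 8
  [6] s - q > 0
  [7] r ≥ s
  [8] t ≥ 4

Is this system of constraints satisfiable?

Unsatisfiable

From constraint 1: s ≥ 5. From constraints 4 and 7: s ≤ r and r ≤ 3, so s ≤ 3. But 3 < 5, so no value of s works.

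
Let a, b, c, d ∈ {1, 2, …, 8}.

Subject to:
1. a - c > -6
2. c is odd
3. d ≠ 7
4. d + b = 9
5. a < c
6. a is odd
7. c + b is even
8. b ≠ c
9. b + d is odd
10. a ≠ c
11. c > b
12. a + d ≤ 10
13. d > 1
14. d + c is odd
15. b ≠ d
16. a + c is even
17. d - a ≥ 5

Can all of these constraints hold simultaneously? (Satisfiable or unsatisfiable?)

Satisfiable

The assignment a = 1, b = 1, c = 5, d = 8 works:
  constraint 1 holds since a - c = -4.
  constraint 4 holds since d + b = 9.
  constraint 12 holds since a + d = 9.
The rest check out directly.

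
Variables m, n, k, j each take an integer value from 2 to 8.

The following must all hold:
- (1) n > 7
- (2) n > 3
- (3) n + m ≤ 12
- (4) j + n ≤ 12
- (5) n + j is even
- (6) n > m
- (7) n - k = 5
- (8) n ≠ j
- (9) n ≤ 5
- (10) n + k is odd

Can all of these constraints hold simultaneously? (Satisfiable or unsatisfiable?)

From constraint 1: n ≥ 8. From constraint 9: n ≤ 5. But 5 < 8, so no value of n works.

Unsatisfiable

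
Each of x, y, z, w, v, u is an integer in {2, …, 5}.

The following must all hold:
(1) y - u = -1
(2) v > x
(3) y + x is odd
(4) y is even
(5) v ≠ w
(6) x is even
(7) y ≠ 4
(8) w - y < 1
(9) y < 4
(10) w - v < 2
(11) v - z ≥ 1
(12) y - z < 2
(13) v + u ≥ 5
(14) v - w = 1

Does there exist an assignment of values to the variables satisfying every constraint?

Unsatisfiable

Constraint 4 makes y even and constraint 6 makes x even, so y + x must be even. Constraint 3 says y + x is odd — contradiction.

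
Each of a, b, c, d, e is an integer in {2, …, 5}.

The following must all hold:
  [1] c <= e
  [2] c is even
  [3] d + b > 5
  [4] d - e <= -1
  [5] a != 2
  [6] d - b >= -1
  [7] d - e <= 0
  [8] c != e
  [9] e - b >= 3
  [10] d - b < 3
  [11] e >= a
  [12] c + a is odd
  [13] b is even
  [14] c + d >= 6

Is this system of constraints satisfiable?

Satisfiable

Take a = 5, b = 2, c = 2, d = 4, e = 5. Then constraint 3: d + b = 6; constraint 4: d - e = -1; constraint 6: d - b = 2, and every other listed constraint is also met.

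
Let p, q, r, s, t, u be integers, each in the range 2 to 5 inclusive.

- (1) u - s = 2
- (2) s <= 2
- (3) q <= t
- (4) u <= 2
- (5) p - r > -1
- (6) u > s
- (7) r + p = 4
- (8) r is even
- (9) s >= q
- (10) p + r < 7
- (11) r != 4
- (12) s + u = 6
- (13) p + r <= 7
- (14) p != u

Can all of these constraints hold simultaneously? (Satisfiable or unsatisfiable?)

Unsatisfiable

From constraint 2: s ≤ 2. From constraint 4: u ≤ 2. Hence s + u ≤ 4. But constraint 12 requires s + u = 6, and 6 > 4. Contradiction.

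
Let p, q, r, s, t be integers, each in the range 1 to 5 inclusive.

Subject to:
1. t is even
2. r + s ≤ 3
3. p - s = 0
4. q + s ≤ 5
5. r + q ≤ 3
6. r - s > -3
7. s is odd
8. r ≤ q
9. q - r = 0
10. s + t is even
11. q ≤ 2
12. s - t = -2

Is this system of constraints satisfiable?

Unsatisfiable

Constraint 7 makes s odd and constraint 1 makes t even, so s + t must be odd. Constraint 10 says s + t is even — contradiction.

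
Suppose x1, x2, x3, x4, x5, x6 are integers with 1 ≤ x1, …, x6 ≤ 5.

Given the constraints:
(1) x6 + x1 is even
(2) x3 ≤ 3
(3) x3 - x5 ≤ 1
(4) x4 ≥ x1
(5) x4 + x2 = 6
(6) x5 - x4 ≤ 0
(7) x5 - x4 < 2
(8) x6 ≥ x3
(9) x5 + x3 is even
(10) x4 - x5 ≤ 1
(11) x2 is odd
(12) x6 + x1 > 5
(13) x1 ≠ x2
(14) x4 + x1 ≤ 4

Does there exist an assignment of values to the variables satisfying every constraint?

Satisfiable

Try x1 = 1, x2 = 3, x3 = 3, x4 = 3, x5 = 3, x6 = 5.
Check constraint 3: x3 - x5 = 0; constraint 5: x4 + x2 = 6. The remaining constraints are straightforward to verify.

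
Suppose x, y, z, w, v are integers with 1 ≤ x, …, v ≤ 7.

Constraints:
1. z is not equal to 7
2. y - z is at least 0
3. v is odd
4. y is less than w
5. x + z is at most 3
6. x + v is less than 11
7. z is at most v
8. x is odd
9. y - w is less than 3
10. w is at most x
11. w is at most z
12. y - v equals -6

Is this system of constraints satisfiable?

Unsatisfiable

Constraints 2, 4, and 11 give y < w, w ≤ z, z ≤ y. Chaining: y < w ≤ z ≤ y, which forces y < y — impossible.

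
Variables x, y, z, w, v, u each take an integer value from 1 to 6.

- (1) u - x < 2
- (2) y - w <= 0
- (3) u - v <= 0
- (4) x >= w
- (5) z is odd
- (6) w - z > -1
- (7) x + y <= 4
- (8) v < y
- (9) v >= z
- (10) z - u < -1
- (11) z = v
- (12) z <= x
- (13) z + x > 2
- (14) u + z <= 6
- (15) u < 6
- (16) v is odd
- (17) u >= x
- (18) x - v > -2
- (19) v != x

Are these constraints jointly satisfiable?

Unsatisfiable

Constraints 2, 3, 4, 8, and 17 give u ≤ v, v < y, y ≤ w, w ≤ x, x ≤ u. Chaining: u ≤ v < y ≤ w ≤ x ≤ u, which forces u < u — impossible.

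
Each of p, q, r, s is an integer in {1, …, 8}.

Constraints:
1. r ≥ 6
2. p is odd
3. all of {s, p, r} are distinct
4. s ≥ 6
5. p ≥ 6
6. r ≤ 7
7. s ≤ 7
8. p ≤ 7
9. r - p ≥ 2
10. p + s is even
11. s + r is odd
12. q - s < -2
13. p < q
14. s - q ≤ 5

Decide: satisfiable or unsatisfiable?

Unsatisfiable

Constraints 1, 4, 5, 6, 7, and 8 confine each of s, p, r to the 2 values {6, 7}.
Constraint 3 requires all 3 of them to be distinct, but only 2 values are available — impossible by the pigeonhole principle.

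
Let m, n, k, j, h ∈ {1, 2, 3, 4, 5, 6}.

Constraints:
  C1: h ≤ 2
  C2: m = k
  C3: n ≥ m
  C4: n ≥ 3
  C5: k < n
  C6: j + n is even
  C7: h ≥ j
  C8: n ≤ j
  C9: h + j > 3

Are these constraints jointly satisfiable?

Unsatisfiable

From constraints 4 and 8: j ≥ n and n ≥ 3, so j ≥ 3. From constraints 1 and 7: j ≤ h and h ≤ 2, so j ≤ 2. But 2 < 3, so no value of j works.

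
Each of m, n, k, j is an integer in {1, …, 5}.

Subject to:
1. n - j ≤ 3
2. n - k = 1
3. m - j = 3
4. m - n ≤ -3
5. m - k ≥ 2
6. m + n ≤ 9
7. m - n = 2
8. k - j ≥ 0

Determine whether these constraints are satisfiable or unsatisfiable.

Unsatisfiable

Constraints 1, 4, 5, and 8 give m − k ≥ 2, k − j ≥ 0, j − n ≥ -3, n − m ≥ 3.
Adding all 4 inequalities: the left sides telescope to 0, and the right sides sum to 2 + 0 + (-3) + 3 = 2. So 0 ≥ 2, which is false.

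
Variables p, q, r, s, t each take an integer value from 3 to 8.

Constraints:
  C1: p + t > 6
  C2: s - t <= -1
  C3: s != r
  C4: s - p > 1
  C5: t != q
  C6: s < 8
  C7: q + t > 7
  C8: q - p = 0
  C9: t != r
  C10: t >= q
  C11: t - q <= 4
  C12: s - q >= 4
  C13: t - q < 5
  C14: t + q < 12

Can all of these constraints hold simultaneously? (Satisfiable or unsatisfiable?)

Unsatisfiable

Constraints 2, 11, and 12 give q − t ≥ -4, t − s ≥ 1, s − q ≥ 4.
Adding all 3 inequalities: the left sides telescope to 0, and the right sides sum to (-4) + 1 + 4 = 1. So 0 ≥ 1, which is false.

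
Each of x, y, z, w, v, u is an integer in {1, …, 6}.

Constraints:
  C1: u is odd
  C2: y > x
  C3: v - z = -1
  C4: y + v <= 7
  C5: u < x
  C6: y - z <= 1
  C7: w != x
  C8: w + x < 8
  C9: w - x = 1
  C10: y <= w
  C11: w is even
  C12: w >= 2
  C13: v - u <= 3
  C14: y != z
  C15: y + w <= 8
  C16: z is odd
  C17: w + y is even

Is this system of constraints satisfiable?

One satisfying assignment is x = 3, y = 4, z = 3, w = 4, v = 2, u = 1.
For the less obvious constraints — constraint 3: v - z = -1; constraint 4: y + v = 6; constraint 6: y - z = 1 — and the others hold by inspection.

Satisfiable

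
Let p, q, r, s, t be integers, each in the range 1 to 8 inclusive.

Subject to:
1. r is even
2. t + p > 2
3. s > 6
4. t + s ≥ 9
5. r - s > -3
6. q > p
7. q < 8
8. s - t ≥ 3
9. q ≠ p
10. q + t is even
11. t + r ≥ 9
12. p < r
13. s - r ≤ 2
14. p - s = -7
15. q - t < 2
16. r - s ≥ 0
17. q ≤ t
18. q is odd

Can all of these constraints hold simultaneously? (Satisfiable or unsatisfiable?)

Take p = 1, q = 3, r = 8, s = 8, t = 3. Then constraint 2: t + p = 4; constraint 4: t + s = 11; constraint 5: r - s = 0, and every other listed constraint is also met.

Satisfiable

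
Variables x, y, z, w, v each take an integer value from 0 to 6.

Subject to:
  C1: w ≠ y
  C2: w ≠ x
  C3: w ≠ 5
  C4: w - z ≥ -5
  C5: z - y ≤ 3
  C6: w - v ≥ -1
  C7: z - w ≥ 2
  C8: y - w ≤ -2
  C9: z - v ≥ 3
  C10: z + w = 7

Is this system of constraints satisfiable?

Constraints 5, 7, and 8 give z − w ≥ 2, w − y ≥ 2, y − z ≥ -3.
Adding all 3 inequalities: the left sides telescope to 0, and the right sides sum to 2 + 2 + (-3) = 1. So 0 ≥ 1, which is false.

Unsatisfiable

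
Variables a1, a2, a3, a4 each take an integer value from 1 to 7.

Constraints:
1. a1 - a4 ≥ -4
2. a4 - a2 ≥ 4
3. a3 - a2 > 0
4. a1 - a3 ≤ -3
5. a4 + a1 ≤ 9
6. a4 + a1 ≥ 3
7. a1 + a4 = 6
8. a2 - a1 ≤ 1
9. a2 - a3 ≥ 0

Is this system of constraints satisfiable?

Unsatisfiable

Constraints 4, 8, and 9 give a3 − a1 ≥ 3, a1 − a2 ≥ -1, a2 − a3 ≥ 0.
Adding all 3 inequalities: the left sides telescope to 0, and the right sides sum to 3 + (-1) + 0 = 2. So 0 ≥ 2, which is false.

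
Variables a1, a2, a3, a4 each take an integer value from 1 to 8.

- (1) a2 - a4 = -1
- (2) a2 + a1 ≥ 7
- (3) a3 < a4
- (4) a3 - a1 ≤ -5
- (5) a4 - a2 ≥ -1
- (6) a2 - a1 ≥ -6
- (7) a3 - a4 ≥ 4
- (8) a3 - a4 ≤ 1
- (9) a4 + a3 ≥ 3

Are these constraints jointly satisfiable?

Unsatisfiable

Constraints 4, 5, 6, and 7 give a4 − a2 ≥ -1, a2 − a1 ≥ -6, a1 − a3 ≥ 5, a3 − a4 ≥ 4.
Adding all 4 inequalities: the left sides telescope to 0, and the right sides sum to (-1) + (-6) + 5 + 4 = 2. So 0 ≥ 2, which is false.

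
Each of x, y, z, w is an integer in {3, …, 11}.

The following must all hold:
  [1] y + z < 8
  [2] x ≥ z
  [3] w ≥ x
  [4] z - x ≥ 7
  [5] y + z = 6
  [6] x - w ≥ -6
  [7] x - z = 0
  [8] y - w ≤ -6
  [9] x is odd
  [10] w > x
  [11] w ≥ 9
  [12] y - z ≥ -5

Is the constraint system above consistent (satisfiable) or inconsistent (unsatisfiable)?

Unsatisfiable

Constraints 4, 6, 8, and 12 give x − w ≥ -6, w − y ≥ 6, y − z ≥ -5, z − x ≥ 7.
Adding all 4 inequalities: the left sides telescope to 0, and the right sides sum to (-6) + 6 + (-5) + 7 = 2. So 0 ≥ 2, which is false.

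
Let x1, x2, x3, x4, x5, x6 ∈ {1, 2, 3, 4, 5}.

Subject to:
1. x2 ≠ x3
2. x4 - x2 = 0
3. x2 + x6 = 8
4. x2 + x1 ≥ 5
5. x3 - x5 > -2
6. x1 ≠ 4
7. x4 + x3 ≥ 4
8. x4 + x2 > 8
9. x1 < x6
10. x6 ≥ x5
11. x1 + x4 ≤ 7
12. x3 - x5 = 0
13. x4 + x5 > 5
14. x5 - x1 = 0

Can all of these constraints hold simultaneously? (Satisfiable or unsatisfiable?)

Satisfiable

Setting (x1, x2, x3, x4, x5, x6) = (1, 5, 1, 5, 1, 3) satisfies everything: constraint 2: x4 - x2 = 0; constraint 3: x2 + x6 = 8, and the others follow.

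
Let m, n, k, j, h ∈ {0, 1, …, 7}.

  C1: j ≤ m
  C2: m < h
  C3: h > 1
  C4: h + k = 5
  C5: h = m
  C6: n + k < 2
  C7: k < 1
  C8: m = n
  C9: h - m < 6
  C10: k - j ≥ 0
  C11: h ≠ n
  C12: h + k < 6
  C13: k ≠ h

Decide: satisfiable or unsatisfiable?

From constraints 5 and 8, h = m = n, so h = n. But constraint 11 says h ≠ n. Contradiction.

Unsatisfiable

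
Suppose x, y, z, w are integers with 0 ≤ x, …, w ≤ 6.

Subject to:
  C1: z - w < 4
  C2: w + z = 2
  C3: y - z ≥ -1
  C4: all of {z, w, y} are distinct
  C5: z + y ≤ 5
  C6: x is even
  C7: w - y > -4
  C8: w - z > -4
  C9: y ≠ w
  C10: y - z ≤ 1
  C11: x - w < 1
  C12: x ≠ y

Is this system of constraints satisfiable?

The assignment x = 0, y = 3, z = 2, w = 0 works:
  constraint 1 holds since z - w = 2.
  constraint 2 holds since w + z = 2.
The rest check out directly.

Satisfiable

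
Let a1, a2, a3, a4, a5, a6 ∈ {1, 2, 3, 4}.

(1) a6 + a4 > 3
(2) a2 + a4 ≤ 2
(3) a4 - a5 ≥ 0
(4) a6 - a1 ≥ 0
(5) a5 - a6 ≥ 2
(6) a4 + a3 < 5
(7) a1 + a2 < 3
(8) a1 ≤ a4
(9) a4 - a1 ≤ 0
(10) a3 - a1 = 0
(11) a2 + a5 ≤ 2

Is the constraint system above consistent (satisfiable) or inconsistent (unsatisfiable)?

Constraints 3, 4, 5, and 9 give a1 − a4 ≥ 0, a4 − a5 ≥ 0, a5 − a6 ≥ 2, a6 − a1 ≥ 0.
Adding all 4 inequalities: the left sides telescope to 0, and the right sides sum to 0 + 0 + 2 + 0 = 2. So 0 ≥ 2, which is false.

Unsatisfiable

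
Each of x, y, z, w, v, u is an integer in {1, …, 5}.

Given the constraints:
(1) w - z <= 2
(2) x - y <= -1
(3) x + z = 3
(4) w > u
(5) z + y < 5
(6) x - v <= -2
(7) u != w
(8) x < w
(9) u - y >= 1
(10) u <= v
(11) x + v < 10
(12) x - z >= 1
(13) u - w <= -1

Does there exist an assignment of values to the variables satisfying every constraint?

Constraints 1, 2, 9, 12, and 13 give y − x ≥ 1, x − z ≥ 1, z − w ≥ -2, w − u ≥ 1, u − y ≥ 1.
Adding all 5 inequalities: the left sides telescope to 0, and the right sides sum to 1 + 1 + (-2) + 1 + 1 = 2. So 0 ≥ 2, which is false.

Unsatisfiable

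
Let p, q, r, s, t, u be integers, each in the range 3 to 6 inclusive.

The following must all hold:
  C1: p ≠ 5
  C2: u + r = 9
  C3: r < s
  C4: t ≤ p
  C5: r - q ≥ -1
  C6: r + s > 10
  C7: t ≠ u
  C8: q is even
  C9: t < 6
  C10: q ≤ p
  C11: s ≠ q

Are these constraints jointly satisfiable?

One satisfying assignment is p = 6, q = 4, r = 5, s = 6, t = 5, u = 4.
For the less obvious constraints — constraint 2: u + r = 9; constraint 5: r - q = 1; constraint 6: r + s = 11 — and the others hold by inspection.

Satisfiable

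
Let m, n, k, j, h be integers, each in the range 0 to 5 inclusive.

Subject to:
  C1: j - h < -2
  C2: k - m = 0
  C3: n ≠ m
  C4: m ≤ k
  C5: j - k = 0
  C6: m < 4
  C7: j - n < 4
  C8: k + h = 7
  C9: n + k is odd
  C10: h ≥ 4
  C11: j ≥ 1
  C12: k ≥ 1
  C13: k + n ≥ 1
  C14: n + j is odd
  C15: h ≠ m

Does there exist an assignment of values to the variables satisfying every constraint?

One satisfying assignment is m = 2, n = 1, k = 2, j = 2, h = 5.
For the less obvious constraints — constraint 1: j - h = -3; constraint 2: k - m = 0 — and the others hold by inspection.

Satisfiable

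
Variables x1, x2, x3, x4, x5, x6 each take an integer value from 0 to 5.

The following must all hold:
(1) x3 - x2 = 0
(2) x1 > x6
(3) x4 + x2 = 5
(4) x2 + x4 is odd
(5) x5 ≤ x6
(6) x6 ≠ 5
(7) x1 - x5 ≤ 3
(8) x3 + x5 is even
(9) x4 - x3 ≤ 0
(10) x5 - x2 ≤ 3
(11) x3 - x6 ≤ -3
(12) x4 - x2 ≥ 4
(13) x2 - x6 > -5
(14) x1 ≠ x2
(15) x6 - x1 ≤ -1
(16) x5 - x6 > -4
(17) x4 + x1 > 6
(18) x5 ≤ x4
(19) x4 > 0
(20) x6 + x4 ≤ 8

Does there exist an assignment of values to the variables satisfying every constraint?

Unsatisfiable

Constraints 7, 9, 10, 11, 12, and 15 give x4 − x2 ≥ 4, x2 − x5 ≥ -3, x5 − x1 ≥ -3, x1 − x6 ≥ 1, x6 − x3 ≥ 3, x3 − x4 ≥ 0.
Adding all 6 inequalities: the left sides telescope to 0, and the right sides sum to 4 + (-3) + (-3) + 1 + 3 + 0 = 2. So 0 ≥ 2, which is false.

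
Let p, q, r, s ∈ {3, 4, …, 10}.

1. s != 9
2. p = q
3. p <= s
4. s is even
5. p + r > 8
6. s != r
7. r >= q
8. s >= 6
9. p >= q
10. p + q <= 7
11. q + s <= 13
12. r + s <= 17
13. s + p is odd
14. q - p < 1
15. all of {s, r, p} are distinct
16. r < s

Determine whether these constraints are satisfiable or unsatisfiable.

One satisfying assignment is p = 3, q = 3, r = 7, s = 8.
For the less obvious constraints — constraint 5: p + r = 10; constraint 10: p + q = 6; constraint 11: q + s = 11 — and the others hold by inspection.

Satisfiable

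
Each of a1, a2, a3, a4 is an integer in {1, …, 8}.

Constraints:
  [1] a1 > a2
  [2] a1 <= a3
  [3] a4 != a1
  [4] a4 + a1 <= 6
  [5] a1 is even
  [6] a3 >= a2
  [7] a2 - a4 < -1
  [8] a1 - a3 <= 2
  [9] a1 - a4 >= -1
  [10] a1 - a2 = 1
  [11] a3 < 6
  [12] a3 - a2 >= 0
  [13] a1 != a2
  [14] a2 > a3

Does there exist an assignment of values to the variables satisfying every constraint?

Unsatisfiable

Constraints 1, 2, and 14 give a3 < a2, a2 < a1, a1 ≤ a3. Chaining: a3 < a2 < a1 ≤ a3, which forces a3 < a3 — impossible.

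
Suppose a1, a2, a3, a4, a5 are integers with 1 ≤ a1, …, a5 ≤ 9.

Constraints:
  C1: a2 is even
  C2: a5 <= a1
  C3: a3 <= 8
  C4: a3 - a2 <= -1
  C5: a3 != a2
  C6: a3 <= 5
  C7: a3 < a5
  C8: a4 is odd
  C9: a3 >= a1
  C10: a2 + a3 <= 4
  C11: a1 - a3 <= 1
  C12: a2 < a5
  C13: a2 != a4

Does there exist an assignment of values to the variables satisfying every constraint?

Constraints 2, 4, 9, and 12 give a3 < a2, a2 < a5, a5 ≤ a1, a1 ≤ a3. Chaining: a3 < a2 < a5 ≤ a1 ≤ a3, which forces a3 < a3 — impossible.

Unsatisfiable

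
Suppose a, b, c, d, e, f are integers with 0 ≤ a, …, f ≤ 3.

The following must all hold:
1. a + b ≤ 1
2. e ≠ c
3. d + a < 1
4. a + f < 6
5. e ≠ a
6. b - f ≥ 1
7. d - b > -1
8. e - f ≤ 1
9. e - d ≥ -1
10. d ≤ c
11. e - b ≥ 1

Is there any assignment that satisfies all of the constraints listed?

Unsatisfiable

Constraints 6, 8, and 11 give b − f ≥ 1, f − e ≥ -1, e − b ≥ 1.
Adding all 3 inequalities: the left sides telescope to 0, and the right sides sum to 1 + (-1) + 1 = 1. So 0 ≥ 1, which is false.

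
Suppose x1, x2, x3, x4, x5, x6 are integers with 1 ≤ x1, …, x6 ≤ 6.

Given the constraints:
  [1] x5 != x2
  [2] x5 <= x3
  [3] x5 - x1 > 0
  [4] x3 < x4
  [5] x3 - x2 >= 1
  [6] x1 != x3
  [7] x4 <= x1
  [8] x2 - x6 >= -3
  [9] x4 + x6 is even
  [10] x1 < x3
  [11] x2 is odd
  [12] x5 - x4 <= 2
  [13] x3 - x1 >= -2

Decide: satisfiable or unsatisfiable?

Constraints 2, 3, 4, and 7 give x1 < x5, x5 ≤ x3, x3 < x4, x4 ≤ x1. Chaining: x1 < x5 ≤ x3 < x4 ≤ x1, which forces x1 < x1 — impossible.

Unsatisfiable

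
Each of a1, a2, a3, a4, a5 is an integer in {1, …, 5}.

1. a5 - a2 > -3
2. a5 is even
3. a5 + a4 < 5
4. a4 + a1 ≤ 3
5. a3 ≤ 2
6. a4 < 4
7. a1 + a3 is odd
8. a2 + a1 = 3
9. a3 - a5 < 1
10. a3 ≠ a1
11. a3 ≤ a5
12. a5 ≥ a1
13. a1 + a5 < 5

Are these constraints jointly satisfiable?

One satisfying assignment is a1 = 1, a2 = 2, a3 = 2, a4 = 1, a5 = 2.
For the less obvious constraints — constraint 1: a5 - a2 = 0; constraint 3: a5 + a4 = 3; constraint 4: a4 + a1 = 2 — and the others hold by inspection.

Satisfiable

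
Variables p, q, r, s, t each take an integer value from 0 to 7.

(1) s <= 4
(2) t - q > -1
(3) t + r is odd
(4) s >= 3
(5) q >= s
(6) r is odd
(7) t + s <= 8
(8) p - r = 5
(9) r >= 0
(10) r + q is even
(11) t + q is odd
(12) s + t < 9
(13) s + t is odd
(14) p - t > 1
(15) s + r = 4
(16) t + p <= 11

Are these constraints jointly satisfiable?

Try p = 6, q = 3, r = 1, s = 3, t = 4.
Check constraint 2: t - q = 1; constraint 7: t + s = 7; constraint 8: p - r = 5. The remaining constraints are straightforward to verify.

Satisfiable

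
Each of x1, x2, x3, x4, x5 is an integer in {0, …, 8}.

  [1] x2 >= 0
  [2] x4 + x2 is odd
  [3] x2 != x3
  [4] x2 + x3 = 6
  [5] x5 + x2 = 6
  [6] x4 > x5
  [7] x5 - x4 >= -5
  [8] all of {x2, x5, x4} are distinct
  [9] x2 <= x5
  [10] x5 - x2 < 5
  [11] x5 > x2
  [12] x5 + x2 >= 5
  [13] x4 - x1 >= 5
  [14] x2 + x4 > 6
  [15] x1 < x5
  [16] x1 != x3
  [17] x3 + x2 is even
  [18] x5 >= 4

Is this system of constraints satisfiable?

Try x1 = 0, x2 = 1, x3 = 5, x4 = 8, x5 = 5.
Check constraint 4: x2 + x3 = 6; constraint 5: x5 + x2 = 6; constraint 7: x5 - x4 = -3. The remaining constraints are straightforward to verify.

Satisfiable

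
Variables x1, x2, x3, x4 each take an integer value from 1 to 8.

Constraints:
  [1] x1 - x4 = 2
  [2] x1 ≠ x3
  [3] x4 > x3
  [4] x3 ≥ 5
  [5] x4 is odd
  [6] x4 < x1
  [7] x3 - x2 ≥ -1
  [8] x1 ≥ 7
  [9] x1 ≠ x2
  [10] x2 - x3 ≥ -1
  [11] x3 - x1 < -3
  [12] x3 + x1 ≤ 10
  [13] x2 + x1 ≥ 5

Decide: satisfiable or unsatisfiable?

Unsatisfiable

From constraint 4: x3 ≥ 5. From constraint 8: x1 ≥ 7. Hence x3 + x1 ≥ 12. But constraint 12 requires x3 + x1 ≤ 10, and 10 < 12. Contradiction.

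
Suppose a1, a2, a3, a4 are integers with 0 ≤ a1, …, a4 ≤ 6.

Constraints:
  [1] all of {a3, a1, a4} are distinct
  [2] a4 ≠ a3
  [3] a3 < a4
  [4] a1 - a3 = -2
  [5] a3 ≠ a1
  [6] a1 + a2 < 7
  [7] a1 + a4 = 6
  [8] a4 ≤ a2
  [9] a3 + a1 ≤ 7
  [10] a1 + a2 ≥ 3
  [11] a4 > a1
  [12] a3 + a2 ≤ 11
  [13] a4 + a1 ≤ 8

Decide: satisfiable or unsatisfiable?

The assignment a1 = 1, a2 = 5, a3 = 3, a4 = 5 works:
  constraint 4 holds since a1 - a3 = -2.
  constraint 6 holds since a1 + a2 = 6.
  constraint 7 holds since a1 + a4 = 6.
The rest check out directly.

Satisfiable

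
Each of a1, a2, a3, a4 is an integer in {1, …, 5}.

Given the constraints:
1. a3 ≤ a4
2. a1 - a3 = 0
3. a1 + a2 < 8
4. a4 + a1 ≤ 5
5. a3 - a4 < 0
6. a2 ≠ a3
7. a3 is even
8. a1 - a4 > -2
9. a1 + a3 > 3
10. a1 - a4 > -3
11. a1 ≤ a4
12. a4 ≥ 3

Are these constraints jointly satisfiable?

Satisfiable

Setting (a1, a2, a3, a4) = (2, 4, 2, 3) satisfies everything: constraint 2: a1 - a3 = 0; constraint 3: a1 + a2 = 6, and the others follow.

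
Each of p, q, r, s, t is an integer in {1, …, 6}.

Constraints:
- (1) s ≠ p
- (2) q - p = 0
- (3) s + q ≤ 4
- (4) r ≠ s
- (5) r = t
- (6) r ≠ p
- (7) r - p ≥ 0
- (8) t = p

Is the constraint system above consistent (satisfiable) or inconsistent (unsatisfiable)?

From constraints 5 and 8, r = t = p, so r = p. But constraint 6 says r ≠ p. Contradiction.

Unsatisfiable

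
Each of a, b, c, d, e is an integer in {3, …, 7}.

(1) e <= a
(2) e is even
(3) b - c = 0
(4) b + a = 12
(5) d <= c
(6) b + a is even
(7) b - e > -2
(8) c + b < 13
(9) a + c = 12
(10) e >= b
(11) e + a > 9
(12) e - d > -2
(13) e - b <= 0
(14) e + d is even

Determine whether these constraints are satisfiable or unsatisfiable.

Satisfiable

Take a = 6, b = 6, c = 6, d = 6, e = 6. Then constraint 3: b - c = 0; constraint 4: b + a = 12, and every other listed constraint is also met.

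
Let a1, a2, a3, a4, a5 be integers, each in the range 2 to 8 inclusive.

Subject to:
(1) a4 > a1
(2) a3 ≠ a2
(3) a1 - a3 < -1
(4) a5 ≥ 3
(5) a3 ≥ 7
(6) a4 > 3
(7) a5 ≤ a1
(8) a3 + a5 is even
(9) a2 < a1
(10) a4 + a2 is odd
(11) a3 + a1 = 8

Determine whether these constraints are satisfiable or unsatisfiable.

Unsatisfiable

From constraint 5: a3 ≥ 7. From constraints 4 and 7: a1 ≥ a5 ≥ 3. Hence a3 + a1 ≥ 10. But constraint 11 requires a3 + a1 = 8, and 8 < 10. Contradiction.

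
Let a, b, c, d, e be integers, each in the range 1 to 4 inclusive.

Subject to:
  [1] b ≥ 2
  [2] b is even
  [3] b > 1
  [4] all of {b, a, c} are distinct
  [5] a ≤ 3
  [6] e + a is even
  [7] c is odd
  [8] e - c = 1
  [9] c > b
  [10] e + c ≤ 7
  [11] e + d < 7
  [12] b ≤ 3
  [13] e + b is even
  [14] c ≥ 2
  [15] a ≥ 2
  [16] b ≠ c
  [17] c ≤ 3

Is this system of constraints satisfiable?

Constraints 1, 5, 12, 14, 15, and 17 confine each of b, a, c to the 2 values {2, 3}.
Constraint 4 requires all 3 of them to be distinct, but only 2 values are available — impossible by the pigeonhole principle.

Unsatisfiable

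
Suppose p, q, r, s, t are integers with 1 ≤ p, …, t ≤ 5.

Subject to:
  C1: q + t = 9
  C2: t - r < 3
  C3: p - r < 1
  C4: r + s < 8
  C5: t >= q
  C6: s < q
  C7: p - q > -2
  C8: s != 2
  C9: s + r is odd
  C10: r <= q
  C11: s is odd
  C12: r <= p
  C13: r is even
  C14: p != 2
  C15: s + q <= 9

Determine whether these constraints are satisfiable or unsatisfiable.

Satisfiable

The assignment p = 4, q = 4, r = 4, s = 3, t = 5 works:
  constraint 1 holds since q + t = 9.
  constraint 2 holds since t - r = 1.
  constraint 3 holds since p - r = 0.
The rest check out directly.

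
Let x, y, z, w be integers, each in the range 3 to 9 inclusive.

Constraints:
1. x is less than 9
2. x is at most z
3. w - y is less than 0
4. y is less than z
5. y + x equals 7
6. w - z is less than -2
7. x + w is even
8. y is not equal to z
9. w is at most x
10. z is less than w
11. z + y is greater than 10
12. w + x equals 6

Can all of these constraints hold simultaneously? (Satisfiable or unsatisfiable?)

Constraints 3, 4, and 10 give w < y, y < z, z < w. Chaining: w < y < z < w, which forces w < w — impossible.

Unsatisfiable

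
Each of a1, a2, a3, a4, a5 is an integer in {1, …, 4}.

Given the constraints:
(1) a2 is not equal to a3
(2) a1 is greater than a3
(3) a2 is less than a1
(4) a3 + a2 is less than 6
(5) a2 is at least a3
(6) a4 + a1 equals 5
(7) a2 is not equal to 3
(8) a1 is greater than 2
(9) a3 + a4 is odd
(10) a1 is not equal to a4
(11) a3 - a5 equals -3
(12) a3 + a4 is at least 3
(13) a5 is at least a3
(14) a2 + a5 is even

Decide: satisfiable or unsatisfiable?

Take a1 = 3, a2 = 2, a3 = 1, a4 = 2, a5 = 4. Then constraint 4: a3 + a2 = 3; constraint 6: a4 + a1 = 5; constraint 11: a3 - a5 = -3, and every other listed constraint is also met.

Satisfiable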